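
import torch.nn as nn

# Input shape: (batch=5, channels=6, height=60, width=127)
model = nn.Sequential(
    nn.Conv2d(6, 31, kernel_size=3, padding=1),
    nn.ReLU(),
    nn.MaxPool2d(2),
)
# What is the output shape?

Input shape: (5, 6, 60, 127)
  -> after Conv2d: (5, 31, 60, 127)
  -> after ReLU: (5, 31, 60, 127)
Output shape: (5, 31, 30, 63)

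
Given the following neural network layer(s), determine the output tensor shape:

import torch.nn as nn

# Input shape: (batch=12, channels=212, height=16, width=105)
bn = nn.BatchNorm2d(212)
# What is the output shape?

Input shape: (12, 212, 16, 105)
Output shape: (12, 212, 16, 105)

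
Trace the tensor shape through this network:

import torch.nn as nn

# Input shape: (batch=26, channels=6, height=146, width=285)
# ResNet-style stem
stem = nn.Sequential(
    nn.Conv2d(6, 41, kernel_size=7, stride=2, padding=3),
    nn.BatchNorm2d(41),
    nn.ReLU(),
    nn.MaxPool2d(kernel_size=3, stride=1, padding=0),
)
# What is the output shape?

Input shape: (26, 6, 146, 285)
  -> after Conv2d 7x7 stride=2: (26, 41, 73, 143)
Output shape: (26, 41, 71, 141)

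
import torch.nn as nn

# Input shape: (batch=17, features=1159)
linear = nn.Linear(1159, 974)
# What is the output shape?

Input shape: (17, 1159)
Output shape: (17, 974)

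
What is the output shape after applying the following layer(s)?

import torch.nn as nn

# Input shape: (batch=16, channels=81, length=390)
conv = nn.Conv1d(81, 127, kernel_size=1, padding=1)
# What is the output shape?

Input shape: (16, 81, 390)
Output shape: (16, 127, 392)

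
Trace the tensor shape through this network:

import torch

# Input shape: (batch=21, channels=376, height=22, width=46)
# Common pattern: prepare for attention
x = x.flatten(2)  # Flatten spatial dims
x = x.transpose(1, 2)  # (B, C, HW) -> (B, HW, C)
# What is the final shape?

Input shape: (21, 376, 22, 46)
  -> after flatten(2): (21, 376, 1012)
Output shape: (21, 1012, 376)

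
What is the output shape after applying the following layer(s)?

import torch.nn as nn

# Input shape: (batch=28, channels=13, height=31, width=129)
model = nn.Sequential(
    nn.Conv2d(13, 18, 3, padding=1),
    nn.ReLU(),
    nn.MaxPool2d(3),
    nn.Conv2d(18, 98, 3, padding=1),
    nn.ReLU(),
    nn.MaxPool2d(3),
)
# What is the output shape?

Input shape: (28, 13, 31, 129)
  -> after first Conv2d: (28, 18, 31, 129)
  -> after first MaxPool2d: (28, 18, 10, 43)
  -> after second Conv2d: (28, 98, 10, 43)
Output shape: (28, 98, 3, 14)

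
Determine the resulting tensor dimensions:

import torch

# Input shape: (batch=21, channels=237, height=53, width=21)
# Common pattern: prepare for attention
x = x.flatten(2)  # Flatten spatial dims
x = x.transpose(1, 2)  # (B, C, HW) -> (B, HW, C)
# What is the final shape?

Input shape: (21, 237, 53, 21)
  -> after flatten(2): (21, 237, 1113)
Output shape: (21, 1113, 237)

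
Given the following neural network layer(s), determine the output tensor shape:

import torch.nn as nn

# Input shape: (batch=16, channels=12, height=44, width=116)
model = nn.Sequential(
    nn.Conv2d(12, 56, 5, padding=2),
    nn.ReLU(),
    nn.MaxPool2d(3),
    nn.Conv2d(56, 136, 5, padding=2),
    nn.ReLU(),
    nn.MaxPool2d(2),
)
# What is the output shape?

Input shape: (16, 12, 44, 116)
  -> after first Conv2d: (16, 56, 44, 116)
  -> after first MaxPool2d: (16, 56, 14, 38)
  -> after second Conv2d: (16, 136, 14, 38)
Output shape: (16, 136, 7, 19)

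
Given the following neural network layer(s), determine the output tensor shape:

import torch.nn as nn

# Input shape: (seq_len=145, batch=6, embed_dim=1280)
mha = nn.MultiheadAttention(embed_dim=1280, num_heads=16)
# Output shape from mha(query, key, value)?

Input shape: (145, 6, 1280)
Output shape: (145, 6, 1280)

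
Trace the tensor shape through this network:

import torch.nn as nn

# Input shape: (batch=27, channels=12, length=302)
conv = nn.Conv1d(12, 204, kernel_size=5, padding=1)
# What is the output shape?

Input shape: (27, 12, 302)
Output shape: (27, 204, 300)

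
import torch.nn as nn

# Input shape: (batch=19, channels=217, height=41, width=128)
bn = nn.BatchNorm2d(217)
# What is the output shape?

Input shape: (19, 217, 41, 128)
Output shape: (19, 217, 41, 128)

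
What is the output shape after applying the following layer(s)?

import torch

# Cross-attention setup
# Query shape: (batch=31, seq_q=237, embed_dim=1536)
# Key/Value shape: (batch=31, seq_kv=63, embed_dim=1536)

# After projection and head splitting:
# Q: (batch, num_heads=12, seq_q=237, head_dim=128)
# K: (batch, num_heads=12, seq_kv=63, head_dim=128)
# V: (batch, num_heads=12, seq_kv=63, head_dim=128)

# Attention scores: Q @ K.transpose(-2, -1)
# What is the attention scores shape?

Input shape: (31, 237, 1536)
Output shape: (31, 12, 237, 63)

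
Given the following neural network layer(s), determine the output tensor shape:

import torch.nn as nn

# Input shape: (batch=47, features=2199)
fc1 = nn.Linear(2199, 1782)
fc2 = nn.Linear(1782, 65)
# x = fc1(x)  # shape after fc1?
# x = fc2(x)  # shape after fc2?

Input shape: (47, 2199)
  -> after fc1: (47, 1782)
Output shape: (47, 65)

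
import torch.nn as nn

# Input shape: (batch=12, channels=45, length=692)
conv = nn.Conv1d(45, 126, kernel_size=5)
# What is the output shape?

Input shape: (12, 45, 692)
Output shape: (12, 126, 688)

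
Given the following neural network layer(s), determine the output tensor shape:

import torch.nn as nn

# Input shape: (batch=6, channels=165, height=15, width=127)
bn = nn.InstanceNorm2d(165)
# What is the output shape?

Input shape: (6, 165, 15, 127)
Output shape: (6, 165, 15, 127)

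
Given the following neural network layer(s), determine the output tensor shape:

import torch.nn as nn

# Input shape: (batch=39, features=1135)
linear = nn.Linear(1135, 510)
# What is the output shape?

Input shape: (39, 1135)
Output shape: (39, 510)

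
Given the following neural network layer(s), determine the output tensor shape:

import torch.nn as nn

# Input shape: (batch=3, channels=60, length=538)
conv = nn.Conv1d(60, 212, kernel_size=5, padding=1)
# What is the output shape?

Input shape: (3, 60, 538)
Output shape: (3, 212, 536)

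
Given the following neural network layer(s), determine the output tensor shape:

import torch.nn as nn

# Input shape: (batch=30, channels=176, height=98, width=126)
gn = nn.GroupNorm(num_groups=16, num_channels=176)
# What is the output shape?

Input shape: (30, 176, 98, 126)
Output shape: (30, 176, 98, 126)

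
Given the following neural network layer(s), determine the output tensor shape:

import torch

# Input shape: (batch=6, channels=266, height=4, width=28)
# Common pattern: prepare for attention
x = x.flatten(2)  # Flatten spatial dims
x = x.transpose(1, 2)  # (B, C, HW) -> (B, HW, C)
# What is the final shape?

Input shape: (6, 266, 4, 28)
  -> after flatten(2): (6, 266, 112)
Output shape: (6, 112, 266)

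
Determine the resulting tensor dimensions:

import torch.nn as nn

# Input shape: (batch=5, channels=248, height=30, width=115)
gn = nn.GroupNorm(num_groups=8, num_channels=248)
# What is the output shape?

Input shape: (5, 248, 30, 115)
Output shape: (5, 248, 30, 115)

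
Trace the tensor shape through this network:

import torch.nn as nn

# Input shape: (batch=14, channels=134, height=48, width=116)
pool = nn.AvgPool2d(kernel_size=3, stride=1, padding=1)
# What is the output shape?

Input shape: (14, 134, 48, 116)
Output shape: (14, 134, 48, 116)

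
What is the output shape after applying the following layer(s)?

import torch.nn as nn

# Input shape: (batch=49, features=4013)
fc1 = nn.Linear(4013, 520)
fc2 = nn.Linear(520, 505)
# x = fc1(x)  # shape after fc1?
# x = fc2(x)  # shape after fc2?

Input shape: (49, 4013)
  -> after fc1: (49, 520)
Output shape: (49, 505)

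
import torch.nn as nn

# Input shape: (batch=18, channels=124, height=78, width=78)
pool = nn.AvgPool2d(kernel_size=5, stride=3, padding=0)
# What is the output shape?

Input shape: (18, 124, 78, 78)
Output shape: (18, 124, 25, 25)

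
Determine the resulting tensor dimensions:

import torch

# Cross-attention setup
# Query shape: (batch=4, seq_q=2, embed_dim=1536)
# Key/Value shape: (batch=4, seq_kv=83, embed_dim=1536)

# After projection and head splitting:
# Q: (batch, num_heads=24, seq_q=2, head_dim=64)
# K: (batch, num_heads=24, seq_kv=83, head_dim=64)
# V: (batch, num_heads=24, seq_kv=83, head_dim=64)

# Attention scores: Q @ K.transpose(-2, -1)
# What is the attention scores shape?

Input shape: (4, 2, 1536)
Output shape: (4, 24, 2, 83)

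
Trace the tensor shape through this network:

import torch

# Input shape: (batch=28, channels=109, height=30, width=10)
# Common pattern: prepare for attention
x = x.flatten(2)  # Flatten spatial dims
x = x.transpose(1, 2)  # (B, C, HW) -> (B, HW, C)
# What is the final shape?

Input shape: (28, 109, 30, 10)
  -> after flatten(2): (28, 109, 300)
Output shape: (28, 300, 109)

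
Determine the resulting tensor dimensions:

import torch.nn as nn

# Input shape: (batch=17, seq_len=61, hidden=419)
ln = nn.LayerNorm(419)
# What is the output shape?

Input shape: (17, 61, 419)
Output shape: (17, 61, 419)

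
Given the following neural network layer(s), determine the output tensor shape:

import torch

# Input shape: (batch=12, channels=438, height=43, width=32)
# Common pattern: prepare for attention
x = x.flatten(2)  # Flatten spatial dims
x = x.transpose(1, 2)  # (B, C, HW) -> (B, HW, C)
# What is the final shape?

Input shape: (12, 438, 43, 32)
  -> after flatten(2): (12, 438, 1376)
Output shape: (12, 1376, 438)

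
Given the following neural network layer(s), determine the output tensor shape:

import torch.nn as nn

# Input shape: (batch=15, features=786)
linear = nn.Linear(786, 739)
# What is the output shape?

Input shape: (15, 786)
Output shape: (15, 739)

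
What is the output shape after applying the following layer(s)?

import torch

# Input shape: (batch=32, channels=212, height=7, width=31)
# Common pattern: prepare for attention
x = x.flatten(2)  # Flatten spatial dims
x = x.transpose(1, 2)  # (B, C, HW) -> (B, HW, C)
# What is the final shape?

Input shape: (32, 212, 7, 31)
  -> after flatten(2): (32, 212, 217)
Output shape: (32, 217, 212)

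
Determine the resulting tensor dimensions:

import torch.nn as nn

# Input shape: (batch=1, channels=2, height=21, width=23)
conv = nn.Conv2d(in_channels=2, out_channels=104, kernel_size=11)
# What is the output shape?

Input shape: (1, 2, 21, 23)
Output shape: (1, 104, 11, 13)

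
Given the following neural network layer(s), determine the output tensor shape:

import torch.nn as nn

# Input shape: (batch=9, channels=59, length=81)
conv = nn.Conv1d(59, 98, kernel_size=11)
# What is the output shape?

Input shape: (9, 59, 81)
Output shape: (9, 98, 71)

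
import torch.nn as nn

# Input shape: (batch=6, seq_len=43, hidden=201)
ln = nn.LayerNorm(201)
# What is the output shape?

Input shape: (6, 43, 201)
Output shape: (6, 43, 201)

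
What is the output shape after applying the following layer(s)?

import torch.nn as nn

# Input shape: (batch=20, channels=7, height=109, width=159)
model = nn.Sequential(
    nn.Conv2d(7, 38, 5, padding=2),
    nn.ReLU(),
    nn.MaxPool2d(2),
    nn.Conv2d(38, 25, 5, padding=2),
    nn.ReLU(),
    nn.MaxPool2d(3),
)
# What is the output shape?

Input shape: (20, 7, 109, 159)
  -> after first Conv2d: (20, 38, 109, 159)
  -> after first MaxPool2d: (20, 38, 54, 79)
  -> after second Conv2d: (20, 25, 54, 79)
Output shape: (20, 25, 18, 26)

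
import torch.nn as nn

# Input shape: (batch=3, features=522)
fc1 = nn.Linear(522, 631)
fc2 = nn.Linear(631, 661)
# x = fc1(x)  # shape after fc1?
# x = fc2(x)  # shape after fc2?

Input shape: (3, 522)
  -> after fc1: (3, 631)
Output shape: (3, 661)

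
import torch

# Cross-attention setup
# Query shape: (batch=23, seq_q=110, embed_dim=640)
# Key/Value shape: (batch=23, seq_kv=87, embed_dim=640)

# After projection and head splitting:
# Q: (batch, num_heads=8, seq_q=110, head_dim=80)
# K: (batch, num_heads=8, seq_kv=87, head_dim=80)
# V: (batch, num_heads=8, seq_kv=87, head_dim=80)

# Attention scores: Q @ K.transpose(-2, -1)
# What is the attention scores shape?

Input shape: (23, 110, 640)
Output shape: (23, 8, 110, 87)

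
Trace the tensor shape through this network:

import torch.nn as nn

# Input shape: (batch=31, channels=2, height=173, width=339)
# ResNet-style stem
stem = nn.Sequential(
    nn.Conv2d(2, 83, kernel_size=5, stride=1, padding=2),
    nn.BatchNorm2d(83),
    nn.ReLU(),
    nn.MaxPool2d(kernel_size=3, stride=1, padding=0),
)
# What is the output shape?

Input shape: (31, 2, 173, 339)
  -> after Conv2d 5x5 stride=1: (31, 83, 173, 339)
Output shape: (31, 83, 171, 337)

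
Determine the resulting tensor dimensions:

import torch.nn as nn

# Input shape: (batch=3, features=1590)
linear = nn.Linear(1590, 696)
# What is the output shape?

Input shape: (3, 1590)
Output shape: (3, 696)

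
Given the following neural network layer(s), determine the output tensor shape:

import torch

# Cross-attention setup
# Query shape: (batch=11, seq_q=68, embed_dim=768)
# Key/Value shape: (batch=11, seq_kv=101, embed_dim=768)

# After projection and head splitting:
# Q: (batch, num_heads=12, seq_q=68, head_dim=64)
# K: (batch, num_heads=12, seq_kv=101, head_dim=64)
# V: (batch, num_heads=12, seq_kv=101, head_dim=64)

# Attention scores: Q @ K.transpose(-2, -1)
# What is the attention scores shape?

Input shape: (11, 68, 768)
Output shape: (11, 12, 68, 101)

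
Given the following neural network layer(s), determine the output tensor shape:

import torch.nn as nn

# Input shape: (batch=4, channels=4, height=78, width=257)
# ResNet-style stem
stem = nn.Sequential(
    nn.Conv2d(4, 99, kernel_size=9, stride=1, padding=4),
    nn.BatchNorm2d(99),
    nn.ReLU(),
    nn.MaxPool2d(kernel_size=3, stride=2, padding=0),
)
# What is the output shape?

Input shape: (4, 4, 78, 257)
  -> after Conv2d 9x9 stride=1: (4, 99, 78, 257)
Output shape: (4, 99, 38, 128)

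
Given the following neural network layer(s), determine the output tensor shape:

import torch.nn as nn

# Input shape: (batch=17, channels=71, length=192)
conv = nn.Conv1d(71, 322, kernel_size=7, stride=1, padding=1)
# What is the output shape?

Input shape: (17, 71, 192)
Output shape: (17, 322, 188)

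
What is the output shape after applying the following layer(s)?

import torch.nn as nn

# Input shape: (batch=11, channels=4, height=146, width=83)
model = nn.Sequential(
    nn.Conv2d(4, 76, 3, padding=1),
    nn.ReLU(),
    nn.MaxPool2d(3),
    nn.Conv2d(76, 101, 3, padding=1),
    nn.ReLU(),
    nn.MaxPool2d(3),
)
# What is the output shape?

Input shape: (11, 4, 146, 83)
  -> after first Conv2d: (11, 76, 146, 83)
  -> after first MaxPool2d: (11, 76, 48, 27)
  -> after second Conv2d: (11, 101, 48, 27)
Output shape: (11, 101, 16, 9)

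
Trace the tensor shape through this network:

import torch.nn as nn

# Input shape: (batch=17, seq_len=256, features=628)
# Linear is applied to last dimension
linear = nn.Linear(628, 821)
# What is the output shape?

Input shape: (17, 256, 628)
Output shape: (17, 256, 821)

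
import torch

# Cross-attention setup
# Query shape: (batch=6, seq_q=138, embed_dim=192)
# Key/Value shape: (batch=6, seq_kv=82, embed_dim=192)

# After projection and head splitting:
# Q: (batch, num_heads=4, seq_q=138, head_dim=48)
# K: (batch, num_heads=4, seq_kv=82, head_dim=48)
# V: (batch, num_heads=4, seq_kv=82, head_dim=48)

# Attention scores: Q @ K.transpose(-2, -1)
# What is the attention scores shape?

Input shape: (6, 138, 192)
Output shape: (6, 4, 138, 82)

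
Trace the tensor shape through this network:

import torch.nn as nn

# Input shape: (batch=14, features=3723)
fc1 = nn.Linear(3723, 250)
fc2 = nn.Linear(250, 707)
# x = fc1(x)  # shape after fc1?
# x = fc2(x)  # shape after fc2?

Input shape: (14, 3723)
  -> after fc1: (14, 250)
Output shape: (14, 707)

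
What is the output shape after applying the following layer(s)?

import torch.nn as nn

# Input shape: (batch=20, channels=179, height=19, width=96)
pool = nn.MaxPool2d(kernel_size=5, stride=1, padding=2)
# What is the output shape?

Input shape: (20, 179, 19, 96)
Output shape: (20, 179, 19, 96)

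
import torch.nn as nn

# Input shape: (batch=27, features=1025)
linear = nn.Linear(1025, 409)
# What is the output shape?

Input shape: (27, 1025)
Output shape: (27, 409)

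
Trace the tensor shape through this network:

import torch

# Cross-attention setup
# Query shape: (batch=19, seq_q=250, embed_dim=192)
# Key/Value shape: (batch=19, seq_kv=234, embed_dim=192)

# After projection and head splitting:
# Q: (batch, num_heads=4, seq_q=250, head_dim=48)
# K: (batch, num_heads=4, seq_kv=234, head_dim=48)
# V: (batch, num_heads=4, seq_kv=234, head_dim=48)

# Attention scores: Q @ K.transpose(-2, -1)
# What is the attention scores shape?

Input shape: (19, 250, 192)
Output shape: (19, 4, 250, 234)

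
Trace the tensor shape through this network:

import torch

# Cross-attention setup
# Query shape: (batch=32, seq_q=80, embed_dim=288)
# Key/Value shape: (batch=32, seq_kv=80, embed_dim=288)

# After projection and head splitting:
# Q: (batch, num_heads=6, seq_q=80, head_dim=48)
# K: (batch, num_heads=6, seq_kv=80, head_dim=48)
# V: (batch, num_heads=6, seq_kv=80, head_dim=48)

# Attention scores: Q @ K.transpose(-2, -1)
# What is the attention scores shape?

Input shape: (32, 80, 288)
Output shape: (32, 6, 80, 80)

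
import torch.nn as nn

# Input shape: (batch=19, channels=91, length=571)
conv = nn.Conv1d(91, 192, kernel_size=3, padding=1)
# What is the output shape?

Input shape: (19, 91, 571)
Output shape: (19, 192, 571)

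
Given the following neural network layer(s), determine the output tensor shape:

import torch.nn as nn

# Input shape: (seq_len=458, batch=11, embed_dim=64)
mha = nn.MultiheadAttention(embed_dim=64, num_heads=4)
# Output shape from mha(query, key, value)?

Input shape: (458, 11, 64)
Output shape: (458, 11, 64)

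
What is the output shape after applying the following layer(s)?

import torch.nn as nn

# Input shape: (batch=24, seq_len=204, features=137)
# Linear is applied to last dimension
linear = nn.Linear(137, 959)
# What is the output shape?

Input shape: (24, 204, 137)
Output shape: (24, 204, 959)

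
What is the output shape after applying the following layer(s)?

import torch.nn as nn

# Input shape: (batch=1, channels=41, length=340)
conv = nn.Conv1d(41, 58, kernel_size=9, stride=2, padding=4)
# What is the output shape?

Input shape: (1, 41, 340)
Output shape: (1, 58, 170)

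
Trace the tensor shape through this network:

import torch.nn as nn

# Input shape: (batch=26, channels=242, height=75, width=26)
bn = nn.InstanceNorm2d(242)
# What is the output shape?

Input shape: (26, 242, 75, 26)
Output shape: (26, 242, 75, 26)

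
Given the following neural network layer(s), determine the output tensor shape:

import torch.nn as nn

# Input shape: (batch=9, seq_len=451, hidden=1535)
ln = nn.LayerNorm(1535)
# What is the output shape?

Input shape: (9, 451, 1535)
Output shape: (9, 451, 1535)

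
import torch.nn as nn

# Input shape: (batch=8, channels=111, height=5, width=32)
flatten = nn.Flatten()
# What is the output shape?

Input shape: (8, 111, 5, 32)
Output shape: (8, 17760)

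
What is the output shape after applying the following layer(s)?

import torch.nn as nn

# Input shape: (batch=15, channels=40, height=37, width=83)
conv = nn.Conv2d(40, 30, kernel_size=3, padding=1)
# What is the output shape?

Input shape: (15, 40, 37, 83)
Output shape: (15, 30, 37, 83)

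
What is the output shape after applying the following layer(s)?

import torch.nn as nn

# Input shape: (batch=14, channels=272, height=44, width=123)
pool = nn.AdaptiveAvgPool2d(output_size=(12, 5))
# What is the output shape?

Input shape: (14, 272, 44, 123)
Output shape: (14, 272, 12, 5)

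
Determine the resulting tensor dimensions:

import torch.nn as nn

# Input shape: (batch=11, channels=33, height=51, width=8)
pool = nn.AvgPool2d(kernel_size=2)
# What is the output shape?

Input shape: (11, 33, 51, 8)
Output shape: (11, 33, 25, 4)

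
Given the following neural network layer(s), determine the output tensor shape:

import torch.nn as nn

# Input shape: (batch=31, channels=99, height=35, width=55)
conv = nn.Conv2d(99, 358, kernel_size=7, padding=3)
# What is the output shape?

Input shape: (31, 99, 35, 55)
Output shape: (31, 358, 35, 55)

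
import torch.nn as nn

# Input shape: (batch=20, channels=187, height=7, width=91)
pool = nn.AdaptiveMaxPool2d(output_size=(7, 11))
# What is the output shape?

Input shape: (20, 187, 7, 91)
Output shape: (20, 187, 7, 11)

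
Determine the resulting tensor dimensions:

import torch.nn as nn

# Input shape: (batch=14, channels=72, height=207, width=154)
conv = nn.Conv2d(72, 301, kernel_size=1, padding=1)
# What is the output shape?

Input shape: (14, 72, 207, 154)
Output shape: (14, 301, 209, 156)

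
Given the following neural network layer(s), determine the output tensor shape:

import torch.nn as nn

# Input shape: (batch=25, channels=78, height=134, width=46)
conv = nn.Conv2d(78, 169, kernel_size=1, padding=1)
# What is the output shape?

Input shape: (25, 78, 134, 46)
Output shape: (25, 169, 136, 48)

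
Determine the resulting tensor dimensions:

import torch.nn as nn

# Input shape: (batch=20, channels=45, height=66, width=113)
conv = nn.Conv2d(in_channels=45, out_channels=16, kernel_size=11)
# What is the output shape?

Input shape: (20, 45, 66, 113)
Output shape: (20, 16, 56, 103)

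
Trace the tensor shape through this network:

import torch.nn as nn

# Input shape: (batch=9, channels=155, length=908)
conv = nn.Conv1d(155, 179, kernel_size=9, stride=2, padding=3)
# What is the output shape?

Input shape: (9, 155, 908)
Output shape: (9, 179, 453)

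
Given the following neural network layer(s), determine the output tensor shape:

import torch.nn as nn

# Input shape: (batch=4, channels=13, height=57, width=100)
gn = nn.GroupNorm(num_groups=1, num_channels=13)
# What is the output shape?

Input shape: (4, 13, 57, 100)
Output shape: (4, 13, 57, 100)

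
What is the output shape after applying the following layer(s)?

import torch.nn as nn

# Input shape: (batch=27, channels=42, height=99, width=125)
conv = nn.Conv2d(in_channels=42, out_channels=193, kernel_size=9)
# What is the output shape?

Input shape: (27, 42, 99, 125)
Output shape: (27, 193, 91, 117)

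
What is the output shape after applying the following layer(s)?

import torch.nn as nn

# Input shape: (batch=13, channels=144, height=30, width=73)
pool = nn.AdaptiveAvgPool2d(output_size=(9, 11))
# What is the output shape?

Input shape: (13, 144, 30, 73)
Output shape: (13, 144, 9, 11)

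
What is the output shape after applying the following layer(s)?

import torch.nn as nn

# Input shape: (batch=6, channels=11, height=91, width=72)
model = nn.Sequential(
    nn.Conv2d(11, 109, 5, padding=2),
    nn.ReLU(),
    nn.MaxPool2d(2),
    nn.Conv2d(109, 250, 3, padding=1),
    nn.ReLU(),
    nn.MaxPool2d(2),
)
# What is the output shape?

Input shape: (6, 11, 91, 72)
  -> after first Conv2d: (6, 109, 91, 72)
  -> after first MaxPool2d: (6, 109, 45, 36)
  -> after second Conv2d: (6, 250, 45, 36)
Output shape: (6, 250, 22, 18)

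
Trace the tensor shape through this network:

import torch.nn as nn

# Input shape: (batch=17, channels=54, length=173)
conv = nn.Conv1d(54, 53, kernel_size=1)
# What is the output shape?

Input shape: (17, 54, 173)
Output shape: (17, 53, 173)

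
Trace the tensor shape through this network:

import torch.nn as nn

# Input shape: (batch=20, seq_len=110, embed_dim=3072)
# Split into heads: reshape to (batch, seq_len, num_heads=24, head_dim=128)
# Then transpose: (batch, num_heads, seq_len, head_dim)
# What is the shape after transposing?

Input shape: (20, 110, 3072)
  -> after reshape: (20, 110, 24, 128)
Output shape: (20, 24, 110, 128)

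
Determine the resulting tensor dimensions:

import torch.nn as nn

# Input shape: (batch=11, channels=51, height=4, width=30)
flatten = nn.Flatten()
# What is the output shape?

Input shape: (11, 51, 4, 30)
Output shape: (11, 6120)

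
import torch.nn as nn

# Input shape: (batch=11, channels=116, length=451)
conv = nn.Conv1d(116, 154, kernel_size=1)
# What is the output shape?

Input shape: (11, 116, 451)
Output shape: (11, 154, 451)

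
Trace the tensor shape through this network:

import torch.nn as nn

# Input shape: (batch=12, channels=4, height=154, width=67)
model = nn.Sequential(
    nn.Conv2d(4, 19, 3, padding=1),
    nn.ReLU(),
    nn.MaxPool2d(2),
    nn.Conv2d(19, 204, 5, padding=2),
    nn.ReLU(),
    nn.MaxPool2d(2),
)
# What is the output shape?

Input shape: (12, 4, 154, 67)
  -> after first Conv2d: (12, 19, 154, 67)
  -> after first MaxPool2d: (12, 19, 77, 33)
  -> after second Conv2d: (12, 204, 77, 33)
Output shape: (12, 204, 38, 16)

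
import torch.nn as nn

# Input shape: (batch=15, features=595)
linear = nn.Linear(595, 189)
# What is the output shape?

Input shape: (15, 595)
Output shape: (15, 189)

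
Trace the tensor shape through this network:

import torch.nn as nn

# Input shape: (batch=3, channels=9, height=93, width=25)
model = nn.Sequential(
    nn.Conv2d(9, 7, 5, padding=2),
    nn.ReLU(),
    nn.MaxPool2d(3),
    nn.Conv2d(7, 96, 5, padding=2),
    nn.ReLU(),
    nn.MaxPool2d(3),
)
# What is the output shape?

Input shape: (3, 9, 93, 25)
  -> after first Conv2d: (3, 7, 93, 25)
  -> after first MaxPool2d: (3, 7, 31, 8)
  -> after second Conv2d: (3, 96, 31, 8)
Output shape: (3, 96, 10, 2)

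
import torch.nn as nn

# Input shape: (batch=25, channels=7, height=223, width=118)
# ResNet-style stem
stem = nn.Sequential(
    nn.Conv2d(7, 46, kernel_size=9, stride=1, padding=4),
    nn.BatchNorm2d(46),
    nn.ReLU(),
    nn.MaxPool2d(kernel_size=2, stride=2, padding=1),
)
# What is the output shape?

Input shape: (25, 7, 223, 118)
  -> after Conv2d 9x9 stride=1: (25, 46, 223, 118)
Output shape: (25, 46, 112, 60)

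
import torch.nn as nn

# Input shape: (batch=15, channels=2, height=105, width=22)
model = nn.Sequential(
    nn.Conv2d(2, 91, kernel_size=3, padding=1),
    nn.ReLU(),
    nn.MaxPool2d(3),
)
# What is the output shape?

Input shape: (15, 2, 105, 22)
  -> after Conv2d: (15, 91, 105, 22)
  -> after ReLU: (15, 91, 105, 22)
Output shape: (15, 91, 35, 7)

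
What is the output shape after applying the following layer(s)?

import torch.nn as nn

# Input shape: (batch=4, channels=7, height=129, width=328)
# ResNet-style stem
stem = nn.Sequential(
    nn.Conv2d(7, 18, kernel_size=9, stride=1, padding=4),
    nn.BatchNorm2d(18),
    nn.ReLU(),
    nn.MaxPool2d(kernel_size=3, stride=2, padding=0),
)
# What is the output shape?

Input shape: (4, 7, 129, 328)
  -> after Conv2d 9x9 stride=1: (4, 18, 129, 328)
Output shape: (4, 18, 64, 163)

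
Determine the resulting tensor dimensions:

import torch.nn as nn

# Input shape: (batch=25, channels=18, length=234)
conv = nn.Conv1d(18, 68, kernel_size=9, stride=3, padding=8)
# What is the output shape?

Input shape: (25, 18, 234)
Output shape: (25, 68, 81)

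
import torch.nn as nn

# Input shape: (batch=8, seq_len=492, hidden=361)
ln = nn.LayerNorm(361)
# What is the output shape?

Input shape: (8, 492, 361)
Output shape: (8, 492, 361)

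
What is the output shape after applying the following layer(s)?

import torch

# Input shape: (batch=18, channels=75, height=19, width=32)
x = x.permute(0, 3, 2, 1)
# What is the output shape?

Input shape: (18, 75, 19, 32)
Output shape: (18, 32, 19, 75)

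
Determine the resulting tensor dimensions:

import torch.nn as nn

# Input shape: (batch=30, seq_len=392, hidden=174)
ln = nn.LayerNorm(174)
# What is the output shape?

Input shape: (30, 392, 174)
Output shape: (30, 392, 174)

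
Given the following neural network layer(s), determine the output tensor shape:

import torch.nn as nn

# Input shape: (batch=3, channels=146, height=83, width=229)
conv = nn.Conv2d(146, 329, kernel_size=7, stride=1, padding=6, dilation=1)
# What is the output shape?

Input shape: (3, 146, 83, 229)
Output shape: (3, 329, 89, 235)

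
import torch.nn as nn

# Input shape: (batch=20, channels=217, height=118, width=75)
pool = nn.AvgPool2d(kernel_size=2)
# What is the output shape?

Input shape: (20, 217, 118, 75)
Output shape: (20, 217, 59, 37)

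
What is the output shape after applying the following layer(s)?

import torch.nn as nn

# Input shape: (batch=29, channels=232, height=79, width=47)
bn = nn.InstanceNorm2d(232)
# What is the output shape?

Input shape: (29, 232, 79, 47)
Output shape: (29, 232, 79, 47)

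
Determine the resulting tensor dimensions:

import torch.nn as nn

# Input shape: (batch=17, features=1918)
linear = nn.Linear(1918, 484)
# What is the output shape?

Input shape: (17, 1918)
Output shape: (17, 484)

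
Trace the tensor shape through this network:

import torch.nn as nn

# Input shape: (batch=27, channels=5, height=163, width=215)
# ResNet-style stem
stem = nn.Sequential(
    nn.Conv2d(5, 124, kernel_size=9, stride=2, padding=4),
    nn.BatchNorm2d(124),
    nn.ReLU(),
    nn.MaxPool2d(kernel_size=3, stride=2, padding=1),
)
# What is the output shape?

Input shape: (27, 5, 163, 215)
  -> after Conv2d 9x9 stride=2: (27, 124, 82, 108)
Output shape: (27, 124, 41, 54)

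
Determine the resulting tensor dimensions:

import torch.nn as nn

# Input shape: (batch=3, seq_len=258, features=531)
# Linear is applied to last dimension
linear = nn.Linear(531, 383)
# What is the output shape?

Input shape: (3, 258, 531)
Output shape: (3, 258, 383)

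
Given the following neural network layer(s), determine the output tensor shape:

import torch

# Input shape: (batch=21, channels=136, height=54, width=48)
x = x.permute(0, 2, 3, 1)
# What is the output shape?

Input shape: (21, 136, 54, 48)
Output shape: (21, 54, 48, 136)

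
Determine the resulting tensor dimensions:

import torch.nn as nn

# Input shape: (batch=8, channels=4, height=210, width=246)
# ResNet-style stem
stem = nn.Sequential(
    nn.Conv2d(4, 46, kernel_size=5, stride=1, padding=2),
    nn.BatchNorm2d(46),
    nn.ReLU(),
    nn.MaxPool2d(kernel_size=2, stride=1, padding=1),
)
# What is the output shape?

Input shape: (8, 4, 210, 246)
  -> after Conv2d 5x5 stride=1: (8, 46, 210, 246)
Output shape: (8, 46, 211, 247)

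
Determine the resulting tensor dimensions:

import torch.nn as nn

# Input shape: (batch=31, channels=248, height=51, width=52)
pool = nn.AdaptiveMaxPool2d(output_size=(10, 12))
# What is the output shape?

Input shape: (31, 248, 51, 52)
Output shape: (31, 248, 10, 12)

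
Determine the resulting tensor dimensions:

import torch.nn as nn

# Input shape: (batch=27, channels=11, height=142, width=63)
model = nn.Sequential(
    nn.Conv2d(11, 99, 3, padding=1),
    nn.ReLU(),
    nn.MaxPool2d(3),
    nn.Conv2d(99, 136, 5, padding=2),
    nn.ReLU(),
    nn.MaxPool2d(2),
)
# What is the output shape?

Input shape: (27, 11, 142, 63)
  -> after first Conv2d: (27, 99, 142, 63)
  -> after first MaxPool2d: (27, 99, 47, 21)
  -> after second Conv2d: (27, 136, 47, 21)
Output shape: (27, 136, 23, 10)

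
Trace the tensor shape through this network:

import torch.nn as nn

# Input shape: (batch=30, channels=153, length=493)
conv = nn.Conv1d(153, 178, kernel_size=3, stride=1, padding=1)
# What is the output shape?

Input shape: (30, 153, 493)
Output shape: (30, 178, 493)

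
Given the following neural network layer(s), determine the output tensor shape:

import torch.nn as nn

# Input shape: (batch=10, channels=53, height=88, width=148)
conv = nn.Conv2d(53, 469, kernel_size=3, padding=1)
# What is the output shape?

Input shape: (10, 53, 88, 148)
Output shape: (10, 469, 88, 148)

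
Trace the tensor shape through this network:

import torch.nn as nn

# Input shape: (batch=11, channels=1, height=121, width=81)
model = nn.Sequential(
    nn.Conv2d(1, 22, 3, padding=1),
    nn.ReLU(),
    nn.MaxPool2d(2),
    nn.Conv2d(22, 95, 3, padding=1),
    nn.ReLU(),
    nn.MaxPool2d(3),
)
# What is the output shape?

Input shape: (11, 1, 121, 81)
  -> after first Conv2d: (11, 22, 121, 81)
  -> after first MaxPool2d: (11, 22, 60, 40)
  -> after second Conv2d: (11, 95, 60, 40)
Output shape: (11, 95, 20, 13)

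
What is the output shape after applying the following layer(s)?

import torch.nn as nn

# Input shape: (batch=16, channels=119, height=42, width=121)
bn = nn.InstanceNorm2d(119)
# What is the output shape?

Input shape: (16, 119, 42, 121)
Output shape: (16, 119, 42, 121)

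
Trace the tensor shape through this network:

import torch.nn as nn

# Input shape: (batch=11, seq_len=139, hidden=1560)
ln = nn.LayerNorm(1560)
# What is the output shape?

Input shape: (11, 139, 1560)
Output shape: (11, 139, 1560)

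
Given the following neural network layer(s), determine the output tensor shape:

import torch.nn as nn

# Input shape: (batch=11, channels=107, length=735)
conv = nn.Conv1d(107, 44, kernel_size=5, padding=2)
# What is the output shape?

Input shape: (11, 107, 735)
Output shape: (11, 44, 735)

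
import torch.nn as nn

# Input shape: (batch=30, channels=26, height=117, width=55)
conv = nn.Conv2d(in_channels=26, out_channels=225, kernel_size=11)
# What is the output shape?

Input shape: (30, 26, 117, 55)
Output shape: (30, 225, 107, 45)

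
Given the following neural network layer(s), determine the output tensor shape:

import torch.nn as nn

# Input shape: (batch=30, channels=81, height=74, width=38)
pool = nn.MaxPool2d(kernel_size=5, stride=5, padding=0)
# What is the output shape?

Input shape: (30, 81, 74, 38)
Output shape: (30, 81, 14, 7)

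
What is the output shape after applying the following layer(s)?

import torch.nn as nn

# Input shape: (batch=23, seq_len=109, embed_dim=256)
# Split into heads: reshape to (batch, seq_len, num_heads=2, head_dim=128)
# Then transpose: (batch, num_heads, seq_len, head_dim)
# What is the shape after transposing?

Input shape: (23, 109, 256)
  -> after reshape: (23, 109, 2, 128)
Output shape: (23, 2, 109, 128)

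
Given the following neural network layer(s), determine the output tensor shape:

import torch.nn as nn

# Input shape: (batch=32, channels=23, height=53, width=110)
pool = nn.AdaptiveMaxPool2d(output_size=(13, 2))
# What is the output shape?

Input shape: (32, 23, 53, 110)
Output shape: (32, 23, 13, 2)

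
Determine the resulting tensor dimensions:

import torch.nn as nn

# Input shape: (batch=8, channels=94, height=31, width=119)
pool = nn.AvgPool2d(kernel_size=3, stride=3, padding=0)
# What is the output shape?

Input shape: (8, 94, 31, 119)
Output shape: (8, 94, 10, 39)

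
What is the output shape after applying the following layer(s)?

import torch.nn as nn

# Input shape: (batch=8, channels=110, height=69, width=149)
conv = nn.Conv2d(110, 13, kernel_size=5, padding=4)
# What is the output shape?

Input shape: (8, 110, 69, 149)
Output shape: (8, 13, 73, 153)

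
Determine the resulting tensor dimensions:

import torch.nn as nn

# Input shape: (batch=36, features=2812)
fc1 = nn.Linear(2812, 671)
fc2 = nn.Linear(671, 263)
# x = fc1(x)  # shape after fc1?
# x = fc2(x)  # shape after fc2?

Input shape: (36, 2812)
  -> after fc1: (36, 671)
Output shape: (36, 263)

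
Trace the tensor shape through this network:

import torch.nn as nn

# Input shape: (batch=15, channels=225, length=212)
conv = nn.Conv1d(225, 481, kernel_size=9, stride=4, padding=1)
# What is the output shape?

Input shape: (15, 225, 212)
Output shape: (15, 481, 52)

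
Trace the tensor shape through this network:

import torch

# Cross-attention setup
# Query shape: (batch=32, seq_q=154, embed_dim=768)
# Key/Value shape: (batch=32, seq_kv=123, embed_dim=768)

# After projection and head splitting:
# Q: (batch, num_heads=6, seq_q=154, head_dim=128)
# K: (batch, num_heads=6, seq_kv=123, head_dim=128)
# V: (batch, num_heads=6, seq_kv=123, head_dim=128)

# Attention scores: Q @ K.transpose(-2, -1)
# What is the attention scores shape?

Input shape: (32, 154, 768)
Output shape: (32, 6, 154, 123)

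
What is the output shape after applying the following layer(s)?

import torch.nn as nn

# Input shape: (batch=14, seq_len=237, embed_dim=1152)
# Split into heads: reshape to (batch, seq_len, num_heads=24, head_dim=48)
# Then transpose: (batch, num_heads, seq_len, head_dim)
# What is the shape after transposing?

Input shape: (14, 237, 1152)
  -> after reshape: (14, 237, 24, 48)
Output shape: (14, 24, 237, 48)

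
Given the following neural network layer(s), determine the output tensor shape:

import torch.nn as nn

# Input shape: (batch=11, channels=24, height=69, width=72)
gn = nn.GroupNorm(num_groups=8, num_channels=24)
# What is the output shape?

Input shape: (11, 24, 69, 72)
Output shape: (11, 24, 69, 72)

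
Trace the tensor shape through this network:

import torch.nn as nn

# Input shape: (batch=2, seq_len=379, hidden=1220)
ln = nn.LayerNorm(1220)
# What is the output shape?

Input shape: (2, 379, 1220)
Output shape: (2, 379, 1220)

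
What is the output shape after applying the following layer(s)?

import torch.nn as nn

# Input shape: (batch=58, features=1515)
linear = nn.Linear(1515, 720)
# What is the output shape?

Input shape: (58, 1515)
Output shape: (58, 720)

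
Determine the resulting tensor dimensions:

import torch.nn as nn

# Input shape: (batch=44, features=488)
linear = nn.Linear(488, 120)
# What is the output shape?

Input shape: (44, 488)
Output shape: (44, 120)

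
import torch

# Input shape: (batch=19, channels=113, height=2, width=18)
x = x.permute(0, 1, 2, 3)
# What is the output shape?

Input shape: (19, 113, 2, 18)
Output shape: (19, 113, 2, 18)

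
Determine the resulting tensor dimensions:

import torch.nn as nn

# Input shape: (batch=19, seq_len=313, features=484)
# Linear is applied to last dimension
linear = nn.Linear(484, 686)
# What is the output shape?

Input shape: (19, 313, 484)
Output shape: (19, 313, 686)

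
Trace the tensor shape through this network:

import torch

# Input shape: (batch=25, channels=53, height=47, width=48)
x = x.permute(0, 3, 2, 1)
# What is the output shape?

Input shape: (25, 53, 47, 48)
Output shape: (25, 48, 47, 53)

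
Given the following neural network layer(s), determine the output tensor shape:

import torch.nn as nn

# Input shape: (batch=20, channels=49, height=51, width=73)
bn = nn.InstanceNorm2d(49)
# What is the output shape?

Input shape: (20, 49, 51, 73)
Output shape: (20, 49, 51, 73)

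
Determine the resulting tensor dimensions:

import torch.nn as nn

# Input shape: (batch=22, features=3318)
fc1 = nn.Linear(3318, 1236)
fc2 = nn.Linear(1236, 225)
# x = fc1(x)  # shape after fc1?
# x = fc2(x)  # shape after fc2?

Input shape: (22, 3318)
  -> after fc1: (22, 1236)
Output shape: (22, 225)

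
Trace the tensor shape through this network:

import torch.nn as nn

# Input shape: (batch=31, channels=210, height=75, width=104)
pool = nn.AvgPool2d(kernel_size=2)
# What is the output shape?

Input shape: (31, 210, 75, 104)
Output shape: (31, 210, 37, 52)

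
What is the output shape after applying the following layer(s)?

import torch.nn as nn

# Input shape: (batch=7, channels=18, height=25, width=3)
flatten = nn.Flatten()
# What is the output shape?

Input shape: (7, 18, 25, 3)
Output shape: (7, 1350)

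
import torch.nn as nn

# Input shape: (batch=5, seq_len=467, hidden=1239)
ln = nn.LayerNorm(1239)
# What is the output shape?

Input shape: (5, 467, 1239)
Output shape: (5, 467, 1239)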